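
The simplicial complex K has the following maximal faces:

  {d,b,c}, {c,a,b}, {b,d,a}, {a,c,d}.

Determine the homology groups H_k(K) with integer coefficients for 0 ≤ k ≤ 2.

Order the vertices as a < b < c < d. Listing each simplex with vertices in this order, K has dimension 2 with simplices:

  0-simplices (4): a, b, c, d
  1-simplices (6): ab, ac, ad, bc, bd, cd
  2-simplices (4): abc, abd, acd, bcd

so the chain groups are C_0 ≅ Z^4, C_1 ≅ Z^6, C_2 ≅ Z^4.

The boundary map ∂_1: C_1 → C_0 is given by ∂[p,q] = [q] − [p].
As a 4×6 matrix over Z this has rank 3, with invariant factors (1,1,1).

∂_2: C_2 → C_1 acts by ∂[p,q,r] = [q,r] − [p,r] + [p,q]. For instance
  ∂abc = bc − ac + ab,
  ∂bcd = cd − bd + bc.
This gives a 6×4 integer matrix of rank 3; reducing to Smith normal form yields diagonal entries (1,1,1).

Now H_k = ker ∂_k / im ∂_{k+1}, so:

  H_0: rank C_0 − rank ∂_1 = 4 − 3 = 1, and the invariant factors of ∂_1 are all 1, so H_0 = Z.
  H_1: rank ker ∂_1 − rank ∂_2 = (6 − 3) − 3 = 0, and the invariant factors of ∂_2 are all 1, so H_1 = 0.
  H_2: rank ker ∂_2 − rank ∂_3 = (4 − 3) − 0 = 1, and there is no ∂_3, so H_2 = Z.

As a check, the Euler characteristic is 4 − 6 + 4 = 2, which agrees with 1 − 0 + 1 = 2.

H_0 = Z,  H_1 = 0,  H_2 = Z.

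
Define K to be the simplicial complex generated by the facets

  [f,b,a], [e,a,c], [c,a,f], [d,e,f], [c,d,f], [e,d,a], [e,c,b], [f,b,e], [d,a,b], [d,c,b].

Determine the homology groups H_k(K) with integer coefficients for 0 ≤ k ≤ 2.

H_0 = Z,  H_1 = Z/2,  H_2 = 0.

We work with the vertex ordering a < b < c < d < e < f. The simplices of K, each written with vertices in increasing order, are:

  0-simplices (6): a, b, c, d, e, f
  1-simplices (15): ab, ac, ad, ae, af, bc, bd, be, bf, cd, ce, cf, de, df, ef
  2-simplices (10): abd, abf, ace, acf, ade, bcd, bce, bef, cdf, def

Hence C_0 ≅ Z^6, C_1 ≅ Z^15, C_2 ≅ Z^10.

Boundary ∂_1: C_1 → C_0 is given by ∂[p,q] = [q] − [p]. For instance
  ∂ad = d − a.
As a 6×15 matrix over Z this has rank 5, with invariant factors (1,1,1,1,1).

The boundary map ∂_2: C_2 → C_1 maps a triangle to the signed sum of its edges. For instance
  ∂bef = ef − bf + be,
  ∂def = ef − df + de.
As a 15×10 matrix over Z this has rank 10, with invariant factors (1,1,1,1,1,1,1,1,1,2).

Reading off H_k = ker ∂_k / im ∂_{k+1}:

  H_0: rank C_0 − rank ∂_1 = 6 − 5 = 1, and the invariant factors of ∂_1 are all 1, so H_0 = Z.
  H_1: rank ker ∂_1 − rank ∂_2 = (15 − 5) − 10 = 0, and ∂_2 has invariant factor 2 > 1, so H_1 = Z/2.
  H_2: rank ker ∂_2 − rank ∂_3 = (10 − 10) − 0 = 0, and there is no ∂_3, so H_2 = 0.

(K is a triangulation of the real projective plane RP^2.)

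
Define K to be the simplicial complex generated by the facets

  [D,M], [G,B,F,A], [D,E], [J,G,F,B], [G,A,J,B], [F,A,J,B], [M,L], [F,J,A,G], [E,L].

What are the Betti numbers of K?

b_0 = 2, b_1 = 1, b_2 = 0, b_3 = 1.

Fix the vertex order A < B < D < E < F < G < J < L < M and write every simplex with vertices in increasing order. Then dim K = 3 and the simplices of K are:

  0-simplices (9): A, B, D, E, F, G, J, L, M
  1-simplices (14): AB, AF, AG, AJ, BF, BG, BJ, DE, DM, EL, FG, FJ, GJ, LM
  2-simplices (10): ABF, ABG, ABJ, AFG, AFJ, AGJ, BFG, BFJ, BGJ, FGJ
  3-simplices (5): ABFG, ABFJ, ABGJ, AFGJ, BFGJ

so the chain groups are C_0 ≅ Z^9, C_1 ≅ Z^14, C_2 ≅ Z^10, C_3 ≅ Z^5.

The boundary map ∂_1: C_1 → C_0 maps an edge to its endpoints' difference, ∂[p,q] = q − p. For instance
  ∂AJ = J − A.
This gives a 9×14 integer matrix of rank 7; reducing to Smith normal form yields diagonal entries (1,1,1,1,1,1,1).

∂_2: C_2 → C_1 sends each 2-simplex [p,q,r] to [q,r] − [p,r] + [p,q]. For instance
  ∂ABJ = BJ − AJ + AB,
  ∂BGJ = GJ − BJ + BG.
The resulting 14×10 matrix has rank 6, and its Smith normal form has invariant factors (1,1,1,1,1,1).

∂_3: C_3 → C_2 sends each 3-simplex σ to the alternating sum Σ_i (−1)^i (σ with its i-th vertex removed). For instance
  ∂BFGJ = FGJ − BGJ + BFJ − BFG,
  ∂ABGJ = BGJ − AGJ + ABJ − ABG.
This gives a 10×5 integer matrix of rank 4; reducing to Smith normal form yields diagonal entries (1,1,1,1).

Now H_k = ker ∂_k / im ∂_{k+1}, so:

  H_0: rank C_0 − rank ∂_1 = 9 − 7 = 2, and the invariant factors of ∂_1 are all 1, so H_0 ≅ Z^2.
  H_1: rank ker ∂_1 − rank ∂_2 = (14 − 7) − 6 = 1, and the invariant factors of ∂_2 are all 1, so H_1 ≅ Z.
  H_2: rank ker ∂_2 − rank ∂_3 = (10 − 6) − 4 = 0, and the invariant factors of ∂_3 are all 1, so H_2 ≅ 0.
  H_3: rank ker ∂_3 − rank ∂_4 = (5 − 4) − 0 = 1, and there is no ∂_4, so H_3 ≅ Z.

(K is a triangulation of the disjoint union of the circle S^1 and the 3-sphere S^3.)

Hence the Betti numbers are b_0 = 2, b_1 = 1, b_2 = 0, b_3 = 1.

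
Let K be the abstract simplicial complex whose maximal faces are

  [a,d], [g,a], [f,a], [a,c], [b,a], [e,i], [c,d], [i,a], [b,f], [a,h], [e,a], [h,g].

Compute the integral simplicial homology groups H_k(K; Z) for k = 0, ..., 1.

K has 9 vertices, 12 edges.
rank ∂_0 = 0, rank ∂_1 = 8 ⇒ b_0 = 9 − 0 − 8 = 1; all invariant factors of ∂_1 are 1 so no torsion. So H_0 ≅ Z.
rank ∂_1 = 8, rank ∂_2 = 0 ⇒ b_1 = 12 − 8 − 0 = 4. So H_1 ≅ Z^4.

H_0 ≅ Z,  H_1 ≅ Z^4.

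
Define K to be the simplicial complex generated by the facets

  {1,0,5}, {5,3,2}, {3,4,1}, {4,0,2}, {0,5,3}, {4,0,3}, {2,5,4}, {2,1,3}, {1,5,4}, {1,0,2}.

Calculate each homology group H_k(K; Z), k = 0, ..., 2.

Order the vertices as 0 < 1 < 2 < 3 < 4 < 5. Listing each simplex with vertices in this order, K has dimension 2 with simplices:

  0-simplices (6): [0], [1], [2], [3], [4], [5]
  1-simplices (15): [0,1], [0,2], [0,3], [0,4], [0,5], [1,2], [1,3], [1,4], [1,5], [2,3], [2,4], [2,5], [3,4], [3,5], [4,5]
  2-simplices (10): [0,1,2], [0,1,5], [0,2,4], [0,3,4], [0,3,5], [1,2,3], [1,3,4], [1,4,5], [2,3,5], [2,4,5]

Hence C_0 ≅ Z^6, C_1 ≅ Z^15, C_2 ≅ Z^10.

Boundary ∂_1: C_1 → C_0 is given by ∂[p,q] = [q] − [p]. For instance
  ∂[2,4] = [4] − [2].
This gives a 6×15 integer matrix of rank 5; reducing to Smith normal form yields diagonal entries (1,1,1,1,1).

∂_2: C_2 → C_1 maps a triangle to the signed sum of its edges. For instance
  ∂[1,2,3] = [2,3] − [1,3] + [1,2],
  ∂[2,3,5] = [3,5] − [2,5] + [2,3].
As a 15×10 matrix over Z this has rank 10, with invariant factors (1,1,1,1,1,1,1,1,1,2).

From H_k ≅ ker(∂_k) / im(∂_{k+1}) we obtain:

  H_0: rank C_0 − rank ∂_1 = 6 − 5 = 1, and the invariant factors of ∂_1 are all 1, so H_0 = Z.
  H_1: rank ker ∂_1 − rank ∂_2 = (15 − 5) − 10 = 0, and ∂_2 has invariant factor 2 > 1, so H_1 = Z/2.
  H_2: rank ker ∂_2 − rank ∂_3 = (10 − 10) − 0 = 0, and there is no ∂_3, so H_2 = 0.

(K is a triangulation of the real projective plane RP^2.)

H_0 ≅ Z,  H_1 ≅ Z/2,  H_2 = 0.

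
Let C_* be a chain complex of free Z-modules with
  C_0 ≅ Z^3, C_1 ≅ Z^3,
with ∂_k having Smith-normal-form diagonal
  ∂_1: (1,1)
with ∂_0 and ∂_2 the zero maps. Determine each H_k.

H_0 = Z,  H_1 = Z.

H_0: b_0 = 3 − 0 − 2 = 1; torsion from ∂_1 factors > 1: none. So H_0 = Z.
H_1: b_1 = 3 − 2 − 0 = 1; torsion from ∂_2 factors > 1: none. So H_1 = Z.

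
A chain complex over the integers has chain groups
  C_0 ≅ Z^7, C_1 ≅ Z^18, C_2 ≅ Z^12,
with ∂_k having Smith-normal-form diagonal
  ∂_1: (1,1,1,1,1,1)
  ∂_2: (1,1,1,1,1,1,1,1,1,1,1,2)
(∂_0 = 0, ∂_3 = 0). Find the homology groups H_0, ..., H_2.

H_0: b_0 = 7 − 0 − 6 = 1; torsion from ∂_1 factors > 1: none. So H_0 ≅ Z.
H_1: b_1 = 18 − 6 − 12 = 0; torsion from ∂_2 factors > 1: [2]. So H_1 ≅ Z/2.
H_2: b_2 = 12 − 12 − 0 = 0; torsion from ∂_3 factors > 1: none. So H_2 ≅ 0.

H_0 ≅ Z,  H_1 ≅ Z/2,  H_2 = 0.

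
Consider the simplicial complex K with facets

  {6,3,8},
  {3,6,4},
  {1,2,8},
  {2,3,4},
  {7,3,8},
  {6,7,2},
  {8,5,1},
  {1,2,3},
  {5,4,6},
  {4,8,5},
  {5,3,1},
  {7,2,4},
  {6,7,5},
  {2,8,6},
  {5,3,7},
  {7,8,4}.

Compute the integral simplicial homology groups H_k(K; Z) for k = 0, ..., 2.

H_0 = Z,  H_1 = Z^2,  H_2 = Z.

We work with the vertex ordering 1 < 2 < 3 < 4 < 5 < 6 < 7 < 8. The simplices of K, each written with vertices in increasing order, are:

  0-simplices (8): [1], [2], [3], [4], [5], [6], [7], [8]
  1-simplices (24): (24 of them)
  2-simplices (16): [1,2,3], [1,2,8], [1,3,5], [1,5,8], [2,3,4], [2,4,7], [2,6,7], [2,6,8], [3,4,6], [3,5,7], [3,6,8], [3,7,8], [4,5,6], [4,5,8], [4,7,8], [5,6,7]

so the chain groups are C_0 ≅ Z^8, C_1 ≅ Z^24, C_2 ≅ Z^16.

The boundary map ∂_1: C_1 → C_0 is given by ∂[p,q] = [q] − [p]. For instance
  ∂[7,8] = [8] − [7].
The 8×24 boundary matrix has rank 7 and Smith normal form diag(1,1,1,1,1,1,1).

Boundary ∂_2: C_2 → C_1 maps a triangle to the signed sum of its edges. For instance
  ∂[4,5,8] = [5,8] − [4,8] + [4,5],
  ∂[4,7,8] = [7,8] − [4,8] + [4,7].
The 24×16 boundary matrix has rank 15 and Smith normal form diag(1,1,1,1,1,1,1,1,1,1,1,1,1,1,1).

From H_k ≅ ker(∂_k) / im(∂_{k+1}) we obtain:

  H_0: rank C_0 − rank ∂_1 = 8 − 7 = 1, and the invariant factors of ∂_1 are all 1, so H_0 = Z.
  H_1: rank ker ∂_1 − rank ∂_2 = (24 − 7) − 15 = 2, and the invariant factors of ∂_2 are all 1, so H_1 = Z^2.
  H_2: rank ker ∂_2 − rank ∂_3 = (16 − 15) − 0 = 1, and there is no ∂_3, so H_2 = Z.

(K is a triangulation of the torus T^2.)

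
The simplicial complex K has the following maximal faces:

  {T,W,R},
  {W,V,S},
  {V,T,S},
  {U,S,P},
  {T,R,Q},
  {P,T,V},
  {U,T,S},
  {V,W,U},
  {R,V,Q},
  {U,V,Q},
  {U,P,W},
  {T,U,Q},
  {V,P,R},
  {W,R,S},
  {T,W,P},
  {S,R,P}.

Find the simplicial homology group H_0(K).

Fix the vertex order P < Q < R < S < T < U < V < W and write every simplex with vertices in increasing order. Then dim K = 2 and the simplices of K are:

  0-simplices (8): P, Q, R, S, T, U, V, W
  1-simplices (24): PR, PS, PT, PU, PV, PW, QR, QT, QU, QV, RS, RT, RV, RW, ST, SU, SV, SW, TU, TV, TW, UV, UW, VW
  2-simplices (16): PRS, PRV, PSU, PTV, PTW, PUW, QRT, QRV, QTU, QUV, RSW, RTW, STU, STV, SVW, UVW

Hence C_0 ≅ Z^8, C_1 ≅ Z^24, C_2 ≅ Z^16.

The boundary map ∂_1: C_1 → C_0 sends each edge [p,q] (with p < q) to q − p. For instance
  ∂QT = T − Q.
This gives a 8×24 integer matrix of rank 7; reducing to Smith normal form yields diagonal entries (1,1,1,1,1,1,1).

Boundary ∂_2: C_2 → C_1 maps a triangle to the signed sum of its edges. For instance
  ∂PTV = TV − PV + PT,
  ∂QRT = RT − QT + QR.
The 24×16 boundary matrix has rank 15 and Smith normal form diag(1,1,1,1,1,1,1,1,1,1,1,1,1,1,1).

From H_k ≅ ker(∂_k) / im(∂_{k+1}) we obtain:

  H_0: rank C_0 − rank ∂_1 = 8 − 7 = 1, and the invariant factors of ∂_1 are all 1, so H_0 ≅ Z.

H_0 ≅ Z.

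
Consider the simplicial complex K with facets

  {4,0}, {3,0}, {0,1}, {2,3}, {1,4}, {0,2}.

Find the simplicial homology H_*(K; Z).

H_0 = Z,  H_1 = Z^2.

Take the total order 0 < 1 < 2 < 3 < 4 on the vertex set. Then K (dimension 1) consists of the simplices:

  0-simplices (5): [0], [1], [2], [3], [4]
  1-simplices (6): [0,1], [0,2], [0,3], [0,4], [1,4], [2,3]

Hence C_0 ≅ Z^5, C_1 ≅ Z^6.

∂_1: C_1 → C_0 is given by ∂[p,q] = [q] − [p]. For instance
  ∂[0,3] = [3] − [0].
The 5×6 boundary matrix has rank 4 and Smith normal form diag(1,1,1,1).

Reading off H_k = ker ∂_k / im ∂_{k+1}:

  H_0: rank C_0 − rank ∂_1 = 5 − 4 = 1, and the invariant factors of ∂_1 are all 1, so H_0 = Z.
  H_1: rank ker ∂_1 − rank ∂_2 = (6 − 4) − 0 = 2, and there is no ∂_2, so H_1 = Z^2.

As a check, the Euler characteristic is 5 − 6 = -1, which agrees with 1 − 2 = -1.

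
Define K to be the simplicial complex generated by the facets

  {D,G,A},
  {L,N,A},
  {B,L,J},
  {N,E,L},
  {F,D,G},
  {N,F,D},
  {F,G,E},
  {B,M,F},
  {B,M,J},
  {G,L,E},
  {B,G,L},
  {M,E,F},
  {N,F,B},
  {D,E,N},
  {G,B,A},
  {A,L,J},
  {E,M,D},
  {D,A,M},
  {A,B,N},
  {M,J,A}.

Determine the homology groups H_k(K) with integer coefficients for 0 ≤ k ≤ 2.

Order the vertices as A < B < D < E < F < G < J < L < M < N. Listing each simplex with vertices in this order, K has dimension 2 with simplices:

  0-simplices (10): A, B, D, E, F, G, J, L, M, N
  1-simplices (30): AB, AD, AG, AJ, AL, AM, AN, BF, BG, BJ, BL, BM, BN, DE, DF, DG, DM, DN, EF, EG, EL, EM, EN, FG, FM, FN, GL, JL, JM, LN
  2-simplices (20): ABG, ABN, ADG, ADM, AJL, AJM, ALN, BFM, BFN, BGL, BJL, BJM, DEM, DEN, DFG, DFN, EFG, EFM, EGL, ELN

giving chain groups C_0 ≅ Z^10, C_1 ≅ Z^30, C_2 ≅ Z^20.

Boundary ∂_1: C_1 → C_0 is given by ∂[p,q] = [q] − [p]. For instance
  ∂BN = N − B.
This gives a 10×30 integer matrix of rank 9; reducing to Smith normal form yields diagonal entries (1,1,1,1,1,1,1,1,1).

Boundary ∂_2: C_2 → C_1 acts by ∂[p,q,r] = [q,r] − [p,r] + [p,q]. For instance
  ∂BFM = FM − BM + BF,
  ∂BJL = JL − BL + BJ.
As a 30×20 matrix over Z this has rank 20, with invariant factors (1,1,1,1,1,1,1,1,1,1,1,1,1,1,1,1,1,1,1,2).

Computing H_k = (kernel of ∂_k) / (image of ∂_{k+1}):

  H_0: rank C_0 − rank ∂_1 = 10 − 9 = 1, and the invariant factors of ∂_1 are all 1, so H_0 = Z.
  H_1: rank ker ∂_1 − rank ∂_2 = (30 − 9) − 20 = 1, and ∂_2 has invariant factor 2 > 1, so H_1 = Z × Z/2.
  H_2: rank ker ∂_2 − rank ∂_3 = (20 − 20) − 0 = 0, and there is no ∂_3, so H_2 = 0.

As a check, the Euler characteristic is 10 − 30 + 20 = 0, which agrees with 1 − 1 + 0 = 0.

H_0 ≅ Z,  H_1 ≅ Z × Z/2,  H_2 = 0.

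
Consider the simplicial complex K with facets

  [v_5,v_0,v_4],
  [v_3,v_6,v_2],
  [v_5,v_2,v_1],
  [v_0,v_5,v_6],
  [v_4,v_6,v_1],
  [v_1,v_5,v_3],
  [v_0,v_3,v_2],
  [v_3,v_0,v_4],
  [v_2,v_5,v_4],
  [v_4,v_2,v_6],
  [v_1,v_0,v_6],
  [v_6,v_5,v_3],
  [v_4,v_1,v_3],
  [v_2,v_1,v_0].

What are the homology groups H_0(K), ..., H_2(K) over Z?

H_0 = Z,  H_1 = Z^2,  H_2 = Z.

Fix the vertex order v_0 < v_1 < v_2 < v_3 < v_4 < v_5 < v_6 and write every simplex with vertices in increasing order. Then dim K = 2 and the simplices of K are:

  0-simplices (7): [v_0], [v_1], [v_2], [v_3], [v_4], [v_5], [v_6]
  1-simplices (21): (21 of them)
  2-simplices (14): (14 of them)

Hence C_0 ≅ Z^7, C_1 ≅ Z^21, C_2 ≅ Z^14.

The boundary map ∂_1: C_1 → C_0 maps an edge to its endpoints' difference, ∂[p,q] = q − p.
The resulting 7×21 matrix has rank 6, and its Smith normal form has invariant factors (1,1,1,1,1,1).

∂_2: C_2 → C_1 sends each 2-simplex [p,q,r] to [q,r] − [p,r] + [p,q]. For instance
  ∂[v_1,v_4,v_6] = [v_4,v_6] − [v_1,v_6] + [v_1,v_4],
  ∂[v_3,v_5,v_6] = [v_5,v_6] − [v_3,v_6] + [v_3,v_5].
This gives a 21×14 integer matrix of rank 13; reducing to Smith normal form yields diagonal entries (1,1,1,1,1,1,1,1,1,1,1,1,1).

Computing H_k = (kernel of ∂_k) / (image of ∂_{k+1}):

  H_0: rank C_0 − rank ∂_1 = 7 − 6 = 1, and the invariant factors of ∂_1 are all 1, so H_0 ≅ Z.
  H_1: rank ker ∂_1 − rank ∂_2 = (21 − 6) − 13 = 2, and the invariant factors of ∂_2 are all 1, so H_1 ≅ Z^2.
  H_2: rank ker ∂_2 − rank ∂_3 = (14 − 13) − 0 = 1, and there is no ∂_3, so H_2 ≅ Z.

As a check, the Euler characteristic is 7 − 21 + 14 = 0, which agrees with 1 − 2 + 1 = 0.
(K is a triangulation of the torus T^2.)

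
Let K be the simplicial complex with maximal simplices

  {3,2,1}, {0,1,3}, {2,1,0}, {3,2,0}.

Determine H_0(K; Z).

H_0 = Z.

Order the vertices as 0 < 1 < 2 < 3. Listing each simplex with vertices in this order, K has dimension 2 with simplices:

  0-simplices (4): [0], [1], [2], [3]
  1-simplices (6): [0,1], [0,2], [0,3], [1,2], [1,3], [2,3]
  2-simplices (4): [0,1,2], [0,1,3], [0,2,3], [1,2,3]

giving chain groups C_0 ≅ Z^4, C_1 ≅ Z^6, C_2 ≅ Z^4.

∂_1: C_1 → C_0 maps an edge to its endpoints' difference, ∂[p,q] = q − p. For instance
  ∂[0,1] = [1] − [0].
The 4×6 boundary matrix has rank 3 and Smith normal form diag(1,1,1).

The boundary map ∂_2: C_2 → C_1 maps a triangle to the signed sum of its edges. For instance
  ∂[0,2,3] = [2,3] − [0,3] + [0,2],
  ∂[0,1,2] = [1,2] − [0,2] + [0,1].
The resulting 6×4 matrix has rank 3, and its Smith normal form has invariant factors (1,1,1).

From H_k ≅ ker(∂_k) / im(∂_{k+1}) we obtain:

  H_0: rank C_0 − rank ∂_1 = 4 − 3 = 1, and the invariant factors of ∂_1 are all 1, so H_0 ≅ Z.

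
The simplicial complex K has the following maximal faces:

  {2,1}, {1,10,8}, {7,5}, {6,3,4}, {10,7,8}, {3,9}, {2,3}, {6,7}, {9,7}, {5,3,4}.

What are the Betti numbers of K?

Order the vertices as 1 < 2 < 3 < 4 < 5 < 6 < 7 < 8 < 9 < 10. Listing each simplex with vertices in this order, K has dimension 2 with simplices:

  0-simplices (10): [1], [2], [3], [4], [5], [6], [7], [8], [9], [10]
  1-simplices (16): [1,2], [1,8], [1,10], [2,3], [3,4], [3,5], [3,6], [3,9], [4,5], [4,6], [5,7], [6,7], [7,8], [7,9], [7,10], [8,10]
  2-simplices (4): [1,8,10], [3,4,5], [3,4,6], [7,8,10]

Hence C_0 ≅ Z^10, C_1 ≅ Z^16, C_2 ≅ Z^4.

Boundary ∂_1: C_1 → C_0 sends each edge [p,q] (with p < q) to q − p. For instance
  ∂[6,7] = [7] − [6].
As a 10×16 matrix over Z this has rank 9, with invariant factors (1,1,1,1,1,1,1,1,1).

∂_2: C_2 → C_1 maps a triangle to the signed sum of its edges. For instance
  ∂[3,4,5] = [4,5] − [3,5] + [3,4],
  ∂[1,8,10] = [8,10] − [1,10] + [1,8].
This gives a 16×4 integer matrix of rank 4; reducing to Smith normal form yields diagonal entries (1,1,1,1).

From H_k ≅ ker(∂_k) / im(∂_{k+1}) we obtain:

  H_0: rank C_0 − rank ∂_1 = 10 − 9 = 1, and the invariant factors of ∂_1 are all 1, so H_0 ≅ Z.
  H_1: rank ker ∂_1 − rank ∂_2 = (16 − 9) − 4 = 3, and the invariant factors of ∂_2 are all 1, so H_1 ≅ Z^3.
  H_2: rank ker ∂_2 − rank ∂_3 = (4 − 4) − 0 = 0, and there is no ∂_3, so H_2 ≅ 0.

As a check, the Euler characteristic is 10 − 16 + 4 = -2, which agrees with 1 − 3 + 0 = -2.

Hence the Betti numbers are b_0 = 1, b_1 = 3, b_2 = 0.

b_0 = 1, b_1 = 3, b_2 = 0.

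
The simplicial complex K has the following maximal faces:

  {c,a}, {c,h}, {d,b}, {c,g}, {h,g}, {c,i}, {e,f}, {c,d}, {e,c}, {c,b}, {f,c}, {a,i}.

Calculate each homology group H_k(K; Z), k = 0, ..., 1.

We work with the vertex ordering a < b < c < d < e < f < g < h < i. The simplices of K, each written with vertices in increasing order, are:

  0-simplices (9): a, b, c, d, e, f, g, h, i
  1-simplices (12): ac, ai, bc, bd, cd, ce, cf, cg, ch, ci, ef, gh

so the chain groups are C_0 ≅ Z^9, C_1 ≅ Z^12.

∂_1: C_1 → C_0 is given by ∂[p,q] = [q] − [p].
The resulting 9×12 matrix has rank 8, and its Smith normal form has invariant factors (1,1,1,1,1,1,1,1).

Computing H_k = (kernel of ∂_k) / (image of ∂_{k+1}):

  H_0: rank C_0 − rank ∂_1 = 9 − 8 = 1, and the invariant factors of ∂_1 are all 1, so H_0 ≅ Z.
  H_1: rank ker ∂_1 − rank ∂_2 = (12 − 8) − 0 = 4, and there is no ∂_2, so H_1 ≅ Z^4.

As a check, the Euler characteristic is 9 − 12 = -3, which agrees with 1 − 4 = -3.

H_0 = Z,  H_1 = Z^4.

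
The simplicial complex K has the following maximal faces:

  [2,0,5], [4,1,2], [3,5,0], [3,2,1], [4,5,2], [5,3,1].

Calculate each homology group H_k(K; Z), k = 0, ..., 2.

H_0 ≅ Z,  H_1 ≅ Z,  H_2 = 0.

K has 6 vertices, 12 edges, 6 triangles.
rank ∂_0 = 0, rank ∂_1 = 5 ⇒ b_0 = 6 − 0 − 5 = 1; all invariant factors of ∂_1 are 1 so no torsion. So H_0 = Z.
rank ∂_1 = 5, rank ∂_2 = 6 ⇒ b_1 = 12 − 5 − 6 = 1; all invariant factors of ∂_2 are 1 so no torsion. So H_1 = Z.
rank ∂_2 = 6, rank ∂_3 = 0 ⇒ b_2 = 6 − 6 − 0 = 0. So H_2 = 0.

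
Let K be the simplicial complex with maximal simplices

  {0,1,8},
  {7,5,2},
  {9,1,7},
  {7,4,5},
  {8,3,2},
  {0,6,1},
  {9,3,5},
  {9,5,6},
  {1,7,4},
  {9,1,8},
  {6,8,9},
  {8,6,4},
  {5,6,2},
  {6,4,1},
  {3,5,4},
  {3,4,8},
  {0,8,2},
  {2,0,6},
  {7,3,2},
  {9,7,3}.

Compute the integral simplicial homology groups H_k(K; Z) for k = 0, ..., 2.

H_0 ≅ Z,  H_1 ≅ Z ⊕ Z/2,  H_2 = 0.

Take the total order 0 < 1 < 2 < 3 < 4 < 5 < 6 < 7 < 8 < 9 on the vertex set. Then K (dimension 2) consists of the simplices:

  0-simplices (10): [0], [1], [2], [3], [4], [5], [6], [7], [8], [9]
  1-simplices (30): (30 of them)
  2-simplices (20): (20 of them)

giving chain groups C_0 ≅ Z^10, C_1 ≅ Z^30, C_2 ≅ Z^20.

The boundary map ∂_1: C_1 → C_0 maps an edge to its endpoints' difference, ∂[p,q] = q − p. For instance
  ∂[3,9] = [9] − [3].
The resulting 10×30 matrix has rank 9, and its Smith normal form has invariant factors (1,1,1,1,1,1,1,1,1).

∂_2: C_2 → C_1 sends each 2-simplex [p,q,r] to [q,r] − [p,r] + [p,q]. For instance
  ∂[3,7,9] = [7,9] − [3,9] + [3,7],
  ∂[0,1,8] = [1,8] − [0,8] + [0,1].
The resulting 30×20 matrix has rank 20, and its Smith normal form has invariant factors (1,1,1,1,1,1,1,1,1,1,1,1,1,1,1,1,1,1,1,2).

Now H_k = ker ∂_k / im ∂_{k+1}, so:

  H_0: rank C_0 − rank ∂_1 = 10 − 9 = 1, and the invariant factors of ∂_1 are all 1, so H_0 ≅ Z.
  H_1: rank ker ∂_1 − rank ∂_2 = (30 − 9) − 20 = 1, and ∂_2 has invariant factor 2 > 1, so H_1 ≅ Z ⊕ Z/2.
  H_2: rank ker ∂_2 − rank ∂_3 = (20 − 20) − 0 = 0, and there is no ∂_3, so H_2 ≅ 0.

As a check, the Euler characteristic is 10 − 30 + 20 = 0, which agrees with 1 − 1 + 0 = 0.
(K is a triangulation of the Klein bottle.)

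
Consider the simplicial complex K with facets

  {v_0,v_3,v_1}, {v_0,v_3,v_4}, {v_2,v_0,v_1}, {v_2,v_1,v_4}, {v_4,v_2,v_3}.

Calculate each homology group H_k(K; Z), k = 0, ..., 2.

Fix the vertex order v_0 < v_1 < v_2 < v_3 < v_4 and write every simplex with vertices in increasing order. Then dim K = 2 and the simplices of K are:

  0-simplices (5): [v_0], [v_1], [v_2], [v_3], [v_4]
  1-simplices (10): [v_0,v_1], [v_0,v_2], [v_0,v_3], [v_0,v_4], [v_1,v_2], [v_1,v_3], [v_1,v_4], [v_2,v_3], [v_2,v_4], [v_3,v_4]
  2-simplices (5): [v_0,v_1,v_2], [v_0,v_1,v_3], [v_0,v_3,v_4], [v_1,v_2,v_4], [v_2,v_3,v_4]

Hence C_0 ≅ Z^5, C_1 ≅ Z^10, C_2 ≅ Z^5.

Boundary ∂_1: C_1 → C_0 is given by ∂[p,q] = [q] − [p]. For instance
  ∂[v_1,v_4] = [v_4] − [v_1].
The resulting 5×10 matrix has rank 4, and its Smith normal form has invariant factors (1,1,1,1).

∂_2: C_2 → C_1 acts by ∂[p,q,r] = [q,r] − [p,r] + [p,q]. For instance
  ∂[v_1,v_2,v_4] = [v_2,v_4] − [v_1,v_4] + [v_1,v_2],
  ∂[v_0,v_1,v_3] = [v_1,v_3] − [v_0,v_3] + [v_0,v_1].
The 10×5 boundary matrix has rank 5 and Smith normal form diag(1,1,1,1,1).

Now H_k = ker ∂_k / im ∂_{k+1}, so:

  H_0: rank C_0 − rank ∂_1 = 5 − 4 = 1, and the invariant factors of ∂_1 are all 1, so H_0 ≅ Z.
  H_1: rank ker ∂_1 − rank ∂_2 = (10 − 4) − 5 = 1, and the invariant factors of ∂_2 are all 1, so H_1 ≅ Z.
  H_2: rank ker ∂_2 − rank ∂_3 = (5 − 5) − 0 = 0, and there is no ∂_3, so H_2 ≅ 0.

H_0 ≅ Z,  H_1 ≅ Z,  H_2 = 0.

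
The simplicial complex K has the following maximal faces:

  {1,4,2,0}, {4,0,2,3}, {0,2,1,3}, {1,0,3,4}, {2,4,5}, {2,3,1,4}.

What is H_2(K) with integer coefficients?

We work with the vertex ordering 0 < 1 < 2 < 3 < 4 < 5. The simplices of K, each written with vertices in increasing order, are:

  0-simplices (6): [0], [1], [2], [3], [4], [5]
  1-simplices (12): [0,1], [0,2], [0,3], [0,4], [1,2], [1,3], [1,4], [2,3], [2,4], [2,5], [3,4], [4,5]
  2-simplices (11): [0,1,2], [0,1,3], [0,1,4], [0,2,3], [0,2,4], [0,3,4], [1,2,3], [1,2,4], [1,3,4], [2,3,4], [2,4,5]
  3-simplices (5): [0,1,2,3], [0,1,2,4], [0,1,3,4], [0,2,3,4], [1,2,3,4]

giving chain groups C_0 ≅ Z^6, C_1 ≅ Z^12, C_2 ≅ Z^11, C_3 ≅ Z^5.

The boundary map ∂_1: C_1 → C_0 sends each edge [p,q] (with p < q) to q − p.
The 6×12 boundary matrix has rank 5 and Smith normal form diag(1,1,1,1,1).

The boundary map ∂_2: C_2 → C_1 sends each 2-simplex [p,q,r] to [q,r] − [p,r] + [p,q]. For instance
  ∂[2,3,4] = [3,4] − [2,4] + [2,3],
  ∂[2,4,5] = [4,5] − [2,5] + [2,4].
This gives a 12×11 integer matrix of rank 7; reducing to Smith normal form yields diagonal entries (1,1,1,1,1,1,1).

The boundary map ∂_3: C_3 → C_2 sends each 3-simplex σ to the alternating sum Σ_i (−1)^i (σ with its i-th vertex removed). For instance
  ∂[0,1,2,4] = [1,2,4] − [0,2,4] + [0,1,4] − [0,1,2],
  ∂[0,2,3,4] = [2,3,4] − [0,3,4] + [0,2,4] − [0,2,3].
This gives a 11×5 integer matrix of rank 4; reducing to Smith normal form yields diagonal entries (1,1,1,1).

Reading off H_k = ker ∂_k / im ∂_{k+1}:

  H_2: rank ker ∂_2 − rank ∂_3 = (11 − 7) − 4 = 0, and the invariant factors of ∂_3 are all 1, so H_2 = 0.

H_2 ≅ 0.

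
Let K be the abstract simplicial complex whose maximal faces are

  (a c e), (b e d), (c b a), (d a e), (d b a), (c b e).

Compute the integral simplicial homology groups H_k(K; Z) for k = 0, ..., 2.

H_0 ≅ Z,  H_1 = 0,  H_2 ≅ Z.

Order the vertices as a < b < c < d < e. Listing each simplex with vertices in this order, K has dimension 2 with simplices:

  0-simplices (5): a, b, c, d, e
  1-simplices (9): ab, ac, ad, ae, bc, bd, be, ce, de
  2-simplices (6): abc, abd, ace, ade, bce, bde

so the chain groups are C_0 ≅ Z^5, C_1 ≅ Z^9, C_2 ≅ Z^6.

Boundary ∂_1: C_1 → C_0 sends each edge [p,q] (with p < q) to q − p.
The resulting 5×9 matrix has rank 4, and its Smith normal form has invariant factors (1,1,1,1).

∂_2: C_2 → C_1 maps a triangle to the signed sum of its edges. For instance
  ∂ade = de − ae + ad,
  ∂abd = bd − ad + ab.
The resulting 9×6 matrix has rank 5, and its Smith normal form has invariant factors (1,1,1,1,1).

Computing H_k = (kernel of ∂_k) / (image of ∂_{k+1}):

  H_0: rank C_0 − rank ∂_1 = 5 − 4 = 1, and the invariant factors of ∂_1 are all 1, so H_0 = Z.
  H_1: rank ker ∂_1 − rank ∂_2 = (9 − 4) − 5 = 0, and the invariant factors of ∂_2 are all 1, so H_1 = 0.
  H_2: rank ker ∂_2 − rank ∂_3 = (6 − 5) − 0 = 1, and there is no ∂_3, so H_2 = Z.

(K is a triangulation of the 2-sphere S^2.)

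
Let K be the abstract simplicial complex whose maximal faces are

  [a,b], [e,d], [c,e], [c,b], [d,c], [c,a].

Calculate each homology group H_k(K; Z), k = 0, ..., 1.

H_0 = Z,  H_1 = Z^2.

Fix the vertex order a < b < c < d < e and write every simplex with vertices in increasing order. Then dim K = 1 and the simplices of K are:

  0-simplices (5): a, b, c, d, e
  1-simplices (6): ab, ac, bc, cd, ce, de

Hence C_0 ≅ Z^5, C_1 ≅ Z^6.

The boundary map ∂_1: C_1 → C_0 sends each edge [p,q] (with p < q) to q − p.
The 5×6 boundary matrix has rank 4 and Smith normal form diag(1,1,1,1).

Reading off H_k = ker ∂_k / im ∂_{k+1}:

  H_0: rank C_0 − rank ∂_1 = 5 − 4 = 1, and the invariant factors of ∂_1 are all 1, so H_0 ≅ Z.
  H_1: rank ker ∂_1 − rank ∂_2 = (6 − 4) − 0 = 2, and there is no ∂_2, so H_1 ≅ Z^2.

As a check, the Euler characteristic is 5 − 6 = -1, which agrees with 1 − 2 = -1.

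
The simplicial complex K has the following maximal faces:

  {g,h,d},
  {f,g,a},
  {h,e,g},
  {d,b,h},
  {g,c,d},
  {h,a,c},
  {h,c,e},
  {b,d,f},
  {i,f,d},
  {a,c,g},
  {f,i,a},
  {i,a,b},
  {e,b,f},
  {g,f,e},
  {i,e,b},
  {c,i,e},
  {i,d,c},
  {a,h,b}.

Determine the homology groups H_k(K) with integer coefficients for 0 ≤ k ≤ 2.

Order the vertices as a < b < c < d < e < f < g < h < i. Listing each simplex with vertices in this order, K has dimension 2 with simplices:

  0-simplices (9): a, b, c, d, e, f, g, h, i
  1-simplices (27): ab, ac, af, ag, ah, ai, bd, be, bf, bh, bi, cd, ce, cg, ch, ci, df, dg, dh, di, ef, eg, eh, ei, fg, fi, gh
  2-simplices (18): abh, abi, acg, ach, afg, afi, bdf, bdh, bef, bei, cdg, cdi, ceh, cei, dfi, dgh, efg, egh

so the chain groups are C_0 ≅ Z^9, C_1 ≅ Z^27, C_2 ≅ Z^18.

∂_1: C_1 → C_0 is given by ∂[p,q] = [q] − [p]. For instance
  ∂bd = d − b.
The 9×27 boundary matrix has rank 8 and Smith normal form diag(1,1,1,1,1,1,1,1).

Boundary ∂_2: C_2 → C_1 acts by ∂[p,q,r] = [q,r] − [p,r] + [p,q]. For instance
  ∂afg = fg − ag + af,
  ∂dgh = gh − dh + dg.
As a 27×18 matrix over Z this has rank 18, with invariant factors (1,1,1,1,1,1,1,1,1,1,1,1,1,1,1,1,1,2).

Now H_k = ker ∂_k / im ∂_{k+1}, so:

  H_0: rank C_0 − rank ∂_1 = 9 − 8 = 1, and the invariant factors of ∂_1 are all 1, so H_0 ≅ Z.
  H_1: rank ker ∂_1 − rank ∂_2 = (27 − 8) − 18 = 1, and ∂_2 has invariant factor 2 > 1, so H_1 ≅ Z ⊕ Z_2.
  H_2: rank ker ∂_2 − rank ∂_3 = (18 − 18) − 0 = 0, and there is no ∂_3, so H_2 ≅ 0.

(K is a triangulation of the Klein bottle.)

H_0 ≅ Z,  H_1 ≅ Z ⊕ Z_2,  H_2 = 0.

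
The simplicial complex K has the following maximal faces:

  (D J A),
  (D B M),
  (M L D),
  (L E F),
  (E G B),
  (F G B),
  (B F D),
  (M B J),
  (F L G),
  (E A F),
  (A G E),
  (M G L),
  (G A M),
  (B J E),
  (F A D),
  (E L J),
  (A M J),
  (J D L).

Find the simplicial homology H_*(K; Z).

K has 9 vertices, 27 edges, 18 triangles.
rank ∂_0 = 0, rank ∂_1 = 8 ⇒ b_0 = 9 − 0 − 8 = 1; all invariant factors of ∂_1 are 1 so no torsion. So H_0 ≅ Z.
rank ∂_1 = 8, rank ∂_2 = 18 ⇒ b_1 = 27 − 8 − 18 = 1; ∂_2 has invariant factor(s) [2] giving torsion. So H_1 ≅ Z ⊕ Z/2Z.
rank ∂_2 = 18, rank ∂_3 = 0 ⇒ b_2 = 18 − 18 − 0 = 0. So H_2 ≅ 0.

H_0 = Z,  H_1 = Z ⊕ Z/2Z,  H_2 = 0.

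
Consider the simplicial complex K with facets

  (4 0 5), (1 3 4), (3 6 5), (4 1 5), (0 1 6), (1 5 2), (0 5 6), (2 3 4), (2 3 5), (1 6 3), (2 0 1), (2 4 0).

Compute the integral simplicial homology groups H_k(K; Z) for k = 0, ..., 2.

H_0 ≅ Z,  H_1 ≅ Z_2,  H_2 = 0.

Order the vertices as 0 < 1 < 2 < 3 < 4 < 5 < 6. Listing each simplex with vertices in this order, K has dimension 2 with simplices:

  0-simplices (7): [0], [1], [2], [3], [4], [5], [6]
  1-simplices (18): [0,1], [0,2], [0,4], [0,5], [0,6], [1,2], [1,3], [1,4], [1,5], [1,6], [2,3], [2,4], [2,5], [3,4], [3,5], [3,6], [4,5], [5,6]
  2-simplices (12): [0,1,2], [0,1,6], [0,2,4], [0,4,5], [0,5,6], [1,2,5], [1,3,4], [1,3,6], [1,4,5], [2,3,4], [2,3,5], [3,5,6]

Hence C_0 ≅ Z^7, C_1 ≅ Z^18, C_2 ≅ Z^12.

The boundary map ∂_1: C_1 → C_0 sends each edge [p,q] (with p < q) to q − p. For instance
  ∂[3,4] = [4] − [3].
This gives a 7×18 integer matrix of rank 6; reducing to Smith normal form yields diagonal entries (1,1,1,1,1,1).

∂_2: C_2 → C_1 sends each 2-simplex [p,q,r] to [q,r] − [p,r] + [p,q]. For instance
  ∂[2,3,4] = [3,4] − [2,4] + [2,3],
  ∂[1,3,6] = [3,6] − [1,6] + [1,3].
The resulting 18×12 matrix has rank 12, and its Smith normal form has invariant factors (1,1,1,1,1,1,1,1,1,1,1,2).

Reading off H_k = ker ∂_k / im ∂_{k+1}:

  H_0: rank C_0 − rank ∂_1 = 7 − 6 = 1, and the invariant factors of ∂_1 are all 1, so H_0 ≅ Z.
  H_1: rank ker ∂_1 − rank ∂_2 = (18 − 6) − 12 = 0, and ∂_2 has invariant factor 2 > 1, so H_1 ≅ Z_2.
  H_2: rank ker ∂_2 − rank ∂_3 = (12 − 12) − 0 = 0, and there is no ∂_3, so H_2 ≅ 0.

(K is a triangulation of the real projective plane RP^2.)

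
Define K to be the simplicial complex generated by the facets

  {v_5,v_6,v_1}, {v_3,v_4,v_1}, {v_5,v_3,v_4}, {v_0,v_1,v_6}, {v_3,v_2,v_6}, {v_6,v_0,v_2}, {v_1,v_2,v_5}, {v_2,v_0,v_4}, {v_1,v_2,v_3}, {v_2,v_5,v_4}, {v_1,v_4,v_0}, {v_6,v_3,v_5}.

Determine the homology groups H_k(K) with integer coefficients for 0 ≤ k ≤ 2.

Fix the vertex order v_0 < v_1 < v_2 < v_3 < v_4 < v_5 < v_6 and write every simplex with vertices in increasing order. Then dim K = 2 and the simplices of K are:

  0-simplices (7): [v_0], [v_1], [v_2], [v_3], [v_4], [v_5], [v_6]
  1-simplices (18): (18 of them)
  2-simplices (12): (12 of them)

so the chain groups are C_0 ≅ Z^7, C_1 ≅ Z^18, C_2 ≅ Z^12.

Boundary ∂_1: C_1 → C_0 sends each edge [p,q] (with p < q) to q − p. For instance
  ∂[v_2,v_3] = [v_3] − [v_2].
The 7×18 boundary matrix has rank 6 and Smith normal form diag(1,1,1,1,1,1).

∂_2: C_2 → C_1 acts by ∂[p,q,r] = [q,r] − [p,r] + [p,q]. For instance
  ∂[v_1,v_2,v_5] = [v_2,v_5] − [v_1,v_5] + [v_1,v_2],
  ∂[v_3,v_5,v_6] = [v_5,v_6] − [v_3,v_6] + [v_3,v_5].
The resulting 18×12 matrix has rank 12, and its Smith normal form has invariant factors (1,1,1,1,1,1,1,1,1,1,1,2).

Computing H_k = (kernel of ∂_k) / (image of ∂_{k+1}):

  H_0: rank C_0 − rank ∂_1 = 7 − 6 = 1, and the invariant factors of ∂_1 are all 1, so H_0 ≅ Z.
  H_1: rank ker ∂_1 − rank ∂_2 = (18 − 6) − 12 = 0, and ∂_2 has invariant factor 2 > 1, so H_1 ≅ Z/2.
  H_2: rank ker ∂_2 − rank ∂_3 = (12 − 12) − 0 = 0, and there is no ∂_3, so H_2 ≅ 0.

H_0 = Z,  H_1 = Z/2,  H_2 = 0.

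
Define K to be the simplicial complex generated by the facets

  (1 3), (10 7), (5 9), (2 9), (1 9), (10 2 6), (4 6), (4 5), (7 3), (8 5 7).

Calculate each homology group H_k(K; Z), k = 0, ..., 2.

H_0 ≅ Z,  H_1 ≅ Z^3,  H_2 = 0.

K has 10 vertices, 14 edges, 2 triangles.
rank ∂_0 = 0, rank ∂_1 = 9 ⇒ b_0 = 10 − 0 − 9 = 1; all invariant factors of ∂_1 are 1 so no torsion. So H_0 ≅ Z.
rank ∂_1 = 9, rank ∂_2 = 2 ⇒ b_1 = 14 − 9 − 2 = 3; all invariant factors of ∂_2 are 1 so no torsion. So H_1 ≅ Z^3.
rank ∂_2 = 2, rank ∂_3 = 0 ⇒ b_2 = 2 − 2 − 0 = 0. So H_2 ≅ 0.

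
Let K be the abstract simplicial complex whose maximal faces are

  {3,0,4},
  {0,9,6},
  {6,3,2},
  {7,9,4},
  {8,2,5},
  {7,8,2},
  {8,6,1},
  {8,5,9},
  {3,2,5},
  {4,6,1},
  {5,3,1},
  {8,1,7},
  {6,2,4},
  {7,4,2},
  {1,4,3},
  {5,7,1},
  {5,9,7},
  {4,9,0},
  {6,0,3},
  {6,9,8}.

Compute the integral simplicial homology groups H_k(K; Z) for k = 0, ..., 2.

H_0 = Z,  H_1 = Z ⊕ Z_2,  H_2 = 0.

Fix the vertex order 0 < 1 < 2 < 3 < 4 < 5 < 6 < 7 < 8 < 9 and write every simplex with vertices in increasing order. Then dim K = 2 and the simplices of K are:

  0-simplices (10): [0], [1], [2], [3], [4], [5], [6], [7], [8], [9]
  1-simplices (30): (30 of them)
  2-simplices (20): (20 of them)

giving chain groups C_0 ≅ Z^10, C_1 ≅ Z^30, C_2 ≅ Z^20.

∂_1: C_1 → C_0 sends each edge [p,q] (with p < q) to q − p. For instance
  ∂[5,8] = [8] − [5].
The resulting 10×30 matrix has rank 9, and its Smith normal form has invariant factors (1,1,1,1,1,1,1,1,1).

The boundary map ∂_2: C_2 → C_1 maps a triangle to the signed sum of its edges. For instance
  ∂[1,3,5] = [3,5] − [1,5] + [1,3],
  ∂[4,7,9] = [7,9] − [4,9] + [4,7].
This gives a 30×20 integer matrix of rank 20; reducing to Smith normal form yields diagonal entries (1,1,1,1,1,1,1,1,1,1,1,1,1,1,1,1,1,1,1,2).

Now H_k = ker ∂_k / im ∂_{k+1}, so:

  H_0: rank C_0 − rank ∂_1 = 10 − 9 = 1, and the invariant factors of ∂_1 are all 1, so H_0 ≅ Z.
  H_1: rank ker ∂_1 − rank ∂_2 = (30 − 9) − 20 = 1, and ∂_2 has invariant factor 2 > 1, so H_1 ≅ Z ⊕ Z_2.
  H_2: rank ker ∂_2 − rank ∂_3 = (20 − 20) − 0 = 0, and there is no ∂_3, so H_2 ≅ 0.

(K is a triangulation of the Klein bottle.)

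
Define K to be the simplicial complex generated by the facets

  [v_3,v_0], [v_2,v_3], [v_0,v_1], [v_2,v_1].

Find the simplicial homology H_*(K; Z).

H_0 ≅ Z,  H_1 ≅ Z.

Order the vertices as v_0 < v_1 < v_2 < v_3. Listing each simplex with vertices in this order, K has dimension 1 with simplices:

  0-simplices (4): [v_0], [v_1], [v_2], [v_3]
  1-simplices (4): [v_0,v_1], [v_0,v_3], [v_1,v_2], [v_2,v_3]

Hence C_0 ≅ Z^4, C_1 ≅ Z^4.

Boundary ∂_1: C_1 → C_0 is given by ∂[p,q] = [q] − [p].
As a 4×4 matrix over Z this has rank 3, with invariant factors (1,1,1).

Reading off H_k = ker ∂_k / im ∂_{k+1}:

  H_0: rank C_0 − rank ∂_1 = 4 − 3 = 1, and the invariant factors of ∂_1 are all 1, so H_0 ≅ Z.
  H_1: rank ker ∂_1 − rank ∂_2 = (4 − 3) − 0 = 1, and there is no ∂_2, so H_1 ≅ Z.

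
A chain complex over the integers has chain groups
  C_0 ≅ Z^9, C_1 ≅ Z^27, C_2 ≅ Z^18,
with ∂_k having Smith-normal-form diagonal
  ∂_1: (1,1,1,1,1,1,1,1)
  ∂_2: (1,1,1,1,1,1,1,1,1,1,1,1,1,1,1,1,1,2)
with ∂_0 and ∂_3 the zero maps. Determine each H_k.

H_0 = Z,  H_1 = Z ⊕ Z/2,  H_2 = 0.

H_0: b_0 = 9 − 0 − 8 = 1; torsion from ∂_1 factors > 1: none. So H_0 = Z.
H_1: b_1 = 27 − 8 − 18 = 1; torsion from ∂_2 factors > 1: [2]. So H_1 = Z ⊕ Z/2.
H_2: b_2 = 18 − 18 − 0 = 0; torsion from ∂_3 factors > 1: none. So H_2 = 0.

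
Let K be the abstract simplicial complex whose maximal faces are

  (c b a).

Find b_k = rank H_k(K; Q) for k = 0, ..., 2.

b_0 = 1, b_1 = 0, b_2 = 0.

Take the total order a < b < c on the vertex set. Then K (dimension 2) consists of the simplices:

  0-simplices (3): a, b, c
  1-simplices (3): ab, ac, bc
  2-simplices (1): abc

giving chain groups C_0 ≅ Z^3, C_1 ≅ Z^3, C_2 ≅ Z^1.

The boundary map ∂_1: C_1 → C_0 maps an edge to its endpoints' difference, ∂[p,q] = q − p. For instance
  ∂bc = c − b.
As a 3×3 matrix over Z this has rank 2, with invariant factors (1,1).

Boundary ∂_2: C_2 → C_1 sends each 2-simplex [p,q,r] to [q,r] − [p,r] + [p,q]. For instance
  ∂abc = bc − ac + ab.
The resulting 3×1 matrix has rank 1, and its Smith normal form has invariant factors (1).

Now H_k = ker ∂_k / im ∂_{k+1}, so:

  H_0: rank C_0 − rank ∂_1 = 3 − 2 = 1, and the invariant factors of ∂_1 are all 1, so H_0 ≅ Z.
  H_1: rank ker ∂_1 − rank ∂_2 = (3 − 2) − 1 = 0, and the invariant factors of ∂_2 are all 1, so H_1 ≅ 0.
  H_2: rank ker ∂_2 − rank ∂_3 = (1 − 1) − 0 = 0, and there is no ∂_3, so H_2 ≅ 0.

Hence the Betti numbers are b_0 = 1, b_1 = 0, b_2 = 0.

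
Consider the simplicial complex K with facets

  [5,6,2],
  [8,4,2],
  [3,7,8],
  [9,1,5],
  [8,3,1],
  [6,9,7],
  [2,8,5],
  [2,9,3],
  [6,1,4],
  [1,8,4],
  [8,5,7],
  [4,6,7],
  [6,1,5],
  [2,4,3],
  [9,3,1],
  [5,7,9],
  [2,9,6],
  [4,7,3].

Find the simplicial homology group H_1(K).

H_1 = Z ⊕ Z/2Z.

Take the total order 1 < 2 < 3 < 4 < 5 < 6 < 7 < 8 < 9 on the vertex set. Then K (dimension 2) consists of the simplices:

  0-simplices (9): [1], [2], [3], [4], [5], [6], [7], [8], [9]
  1-simplices (27): (27 of them)
  2-simplices (18): [1,3,8], [1,3,9], [1,4,6], [1,4,8], [1,5,6], [1,5,9], [2,3,4], [2,3,9], [2,4,8], [2,5,6], [2,5,8], [2,6,9], [3,4,7], [3,7,8], [4,6,7], [5,7,8], [5,7,9], [6,7,9]

Hence C_0 ≅ Z^9, C_1 ≅ Z^27, C_2 ≅ Z^18.

The boundary map ∂_1: C_1 → C_0 maps an edge to its endpoints' difference, ∂[p,q] = q − p.
As a 9×27 matrix over Z this has rank 8, with invariant factors (1,1,1,1,1,1,1,1).

The boundary map ∂_2: C_2 → C_1 maps a triangle to the signed sum of its edges. For instance
  ∂[1,3,9] = [3,9] − [1,9] + [1,3],
  ∂[1,3,8] = [3,8] − [1,8] + [1,3].
The resulting 27×18 matrix has rank 18, and its Smith normal form has invariant factors (1,1,1,1,1,1,1,1,1,1,1,1,1,1,1,1,1,2).

Now H_k = ker ∂_k / im ∂_{k+1}, so:

  H_1: rank ker ∂_1 − rank ∂_2 = (27 − 8) − 18 = 1, and ∂_2 has invariant factor 2 > 1, so H_1 = Z ⊕ Z/2Z.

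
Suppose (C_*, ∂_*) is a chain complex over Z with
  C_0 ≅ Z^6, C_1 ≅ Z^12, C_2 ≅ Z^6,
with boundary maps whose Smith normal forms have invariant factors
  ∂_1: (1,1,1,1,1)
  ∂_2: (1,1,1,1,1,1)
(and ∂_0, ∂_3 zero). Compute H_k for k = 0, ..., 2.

H_0 ≅ Z,  H_1 ≅ Z,  H_2 = 0.

H_0: b_0 = 6 − 0 − 5 = 1; torsion from ∂_1 factors > 1: none. So H_0 ≅ Z.
H_1: b_1 = 12 − 5 − 6 = 1; torsion from ∂_2 factors > 1: none. So H_1 ≅ Z.
H_2: b_2 = 6 − 6 − 0 = 0; torsion from ∂_3 factors > 1: none. So H_2 ≅ 0.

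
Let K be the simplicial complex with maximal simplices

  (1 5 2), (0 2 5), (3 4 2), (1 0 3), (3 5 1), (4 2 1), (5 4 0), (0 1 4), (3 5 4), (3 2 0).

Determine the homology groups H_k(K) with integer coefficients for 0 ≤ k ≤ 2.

Take the total order 0 < 1 < 2 < 3 < 4 < 5 on the vertex set. Then K (dimension 2) consists of the simplices:

  0-simplices (6): [0], [1], [2], [3], [4], [5]
  1-simplices (15): [0,1], [0,2], [0,3], [0,4], [0,5], [1,2], [1,3], [1,4], [1,5], [2,3], [2,4], [2,5], [3,4], [3,5], [4,5]
  2-simplices (10): [0,1,3], [0,1,4], [0,2,3], [0,2,5], [0,4,5], [1,2,4], [1,2,5], [1,3,5], [2,3,4], [3,4,5]

so the chain groups are C_0 ≅ Z^6, C_1 ≅ Z^15, C_2 ≅ Z^10.

Boundary ∂_1: C_1 → C_0 maps an edge to its endpoints' difference, ∂[p,q] = q − p.
This gives a 6×15 integer matrix of rank 5; reducing to Smith normal form yields diagonal entries (1,1,1,1,1).

The boundary map ∂_2: C_2 → C_1 sends each 2-simplex [p,q,r] to [q,r] − [p,r] + [p,q]. For instance
  ∂[2,3,4] = [3,4] − [2,4] + [2,3],
  ∂[1,2,5] = [2,5] − [1,5] + [1,2].
The resulting 15×10 matrix has rank 10, and its Smith normal form has invariant factors (1,1,1,1,1,1,1,1,1,2).

Now H_k = ker ∂_k / im ∂_{k+1}, so:

  H_0: rank C_0 − rank ∂_1 = 6 − 5 = 1, and the invariant factors of ∂_1 are all 1, so H_0 ≅ Z.
  H_1: rank ker ∂_1 − rank ∂_2 = (15 − 5) − 10 = 0, and ∂_2 has invariant factor 2 > 1, so H_1 ≅ Z/2.
  H_2: rank ker ∂_2 − rank ∂_3 = (10 − 10) − 0 = 0, and there is no ∂_3, so H_2 ≅ 0.

H_0 = Z,  H_1 = Z/2,  H_2 = 0.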